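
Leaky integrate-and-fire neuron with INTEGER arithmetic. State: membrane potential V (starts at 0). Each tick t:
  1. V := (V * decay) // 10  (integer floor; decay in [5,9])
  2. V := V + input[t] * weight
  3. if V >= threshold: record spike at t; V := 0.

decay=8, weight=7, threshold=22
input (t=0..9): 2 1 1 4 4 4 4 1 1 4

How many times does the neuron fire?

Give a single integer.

Answer: 5

Derivation:
t=0: input=2 -> V=14
t=1: input=1 -> V=18
t=2: input=1 -> V=21
t=3: input=4 -> V=0 FIRE
t=4: input=4 -> V=0 FIRE
t=5: input=4 -> V=0 FIRE
t=6: input=4 -> V=0 FIRE
t=7: input=1 -> V=7
t=8: input=1 -> V=12
t=9: input=4 -> V=0 FIRE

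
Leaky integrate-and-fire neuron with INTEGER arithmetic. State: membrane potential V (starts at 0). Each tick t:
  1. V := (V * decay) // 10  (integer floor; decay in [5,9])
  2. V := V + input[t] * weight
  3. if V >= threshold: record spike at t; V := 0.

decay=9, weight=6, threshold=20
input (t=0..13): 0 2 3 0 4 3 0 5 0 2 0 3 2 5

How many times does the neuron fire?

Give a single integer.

Answer: 5

Derivation:
t=0: input=0 -> V=0
t=1: input=2 -> V=12
t=2: input=3 -> V=0 FIRE
t=3: input=0 -> V=0
t=4: input=4 -> V=0 FIRE
t=5: input=3 -> V=18
t=6: input=0 -> V=16
t=7: input=5 -> V=0 FIRE
t=8: input=0 -> V=0
t=9: input=2 -> V=12
t=10: input=0 -> V=10
t=11: input=3 -> V=0 FIRE
t=12: input=2 -> V=12
t=13: input=5 -> V=0 FIRE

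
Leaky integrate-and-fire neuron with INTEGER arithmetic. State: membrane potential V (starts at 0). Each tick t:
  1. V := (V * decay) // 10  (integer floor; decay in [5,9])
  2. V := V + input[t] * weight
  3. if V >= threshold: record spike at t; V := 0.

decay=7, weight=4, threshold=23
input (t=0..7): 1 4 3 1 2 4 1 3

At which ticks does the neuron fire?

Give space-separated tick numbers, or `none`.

t=0: input=1 -> V=4
t=1: input=4 -> V=18
t=2: input=3 -> V=0 FIRE
t=3: input=1 -> V=4
t=4: input=2 -> V=10
t=5: input=4 -> V=0 FIRE
t=6: input=1 -> V=4
t=7: input=3 -> V=14

Answer: 2 5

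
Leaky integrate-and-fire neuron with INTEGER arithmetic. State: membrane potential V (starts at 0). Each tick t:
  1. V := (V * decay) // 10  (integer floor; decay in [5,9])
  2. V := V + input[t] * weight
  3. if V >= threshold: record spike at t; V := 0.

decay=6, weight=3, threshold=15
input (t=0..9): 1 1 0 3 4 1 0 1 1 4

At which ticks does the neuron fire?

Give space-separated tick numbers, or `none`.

Answer: 4

Derivation:
t=0: input=1 -> V=3
t=1: input=1 -> V=4
t=2: input=0 -> V=2
t=3: input=3 -> V=10
t=4: input=4 -> V=0 FIRE
t=5: input=1 -> V=3
t=6: input=0 -> V=1
t=7: input=1 -> V=3
t=8: input=1 -> V=4
t=9: input=4 -> V=14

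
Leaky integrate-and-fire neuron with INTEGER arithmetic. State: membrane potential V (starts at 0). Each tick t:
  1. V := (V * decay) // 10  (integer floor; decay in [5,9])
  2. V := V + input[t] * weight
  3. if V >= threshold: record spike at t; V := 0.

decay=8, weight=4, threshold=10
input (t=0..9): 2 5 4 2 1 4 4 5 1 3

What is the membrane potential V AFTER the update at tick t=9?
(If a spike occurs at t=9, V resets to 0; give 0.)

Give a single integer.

Answer: 0

Derivation:
t=0: input=2 -> V=8
t=1: input=5 -> V=0 FIRE
t=2: input=4 -> V=0 FIRE
t=3: input=2 -> V=8
t=4: input=1 -> V=0 FIRE
t=5: input=4 -> V=0 FIRE
t=6: input=4 -> V=0 FIRE
t=7: input=5 -> V=0 FIRE
t=8: input=1 -> V=4
t=9: input=3 -> V=0 FIRE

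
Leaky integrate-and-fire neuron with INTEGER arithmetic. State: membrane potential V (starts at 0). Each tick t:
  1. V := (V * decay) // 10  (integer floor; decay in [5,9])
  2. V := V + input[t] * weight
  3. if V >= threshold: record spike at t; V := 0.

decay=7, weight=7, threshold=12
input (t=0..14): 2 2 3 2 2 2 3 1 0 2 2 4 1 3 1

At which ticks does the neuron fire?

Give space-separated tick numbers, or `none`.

t=0: input=2 -> V=0 FIRE
t=1: input=2 -> V=0 FIRE
t=2: input=3 -> V=0 FIRE
t=3: input=2 -> V=0 FIRE
t=4: input=2 -> V=0 FIRE
t=5: input=2 -> V=0 FIRE
t=6: input=3 -> V=0 FIRE
t=7: input=1 -> V=7
t=8: input=0 -> V=4
t=9: input=2 -> V=0 FIRE
t=10: input=2 -> V=0 FIRE
t=11: input=4 -> V=0 FIRE
t=12: input=1 -> V=7
t=13: input=3 -> V=0 FIRE
t=14: input=1 -> V=7

Answer: 0 1 2 3 4 5 6 9 10 11 13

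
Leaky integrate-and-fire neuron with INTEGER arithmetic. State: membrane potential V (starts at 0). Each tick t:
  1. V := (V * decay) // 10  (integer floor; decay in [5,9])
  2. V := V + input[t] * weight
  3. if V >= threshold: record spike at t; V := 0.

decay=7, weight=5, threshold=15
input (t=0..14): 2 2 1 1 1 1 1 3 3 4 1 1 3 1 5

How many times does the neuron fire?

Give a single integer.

t=0: input=2 -> V=10
t=1: input=2 -> V=0 FIRE
t=2: input=1 -> V=5
t=3: input=1 -> V=8
t=4: input=1 -> V=10
t=5: input=1 -> V=12
t=6: input=1 -> V=13
t=7: input=3 -> V=0 FIRE
t=8: input=3 -> V=0 FIRE
t=9: input=4 -> V=0 FIRE
t=10: input=1 -> V=5
t=11: input=1 -> V=8
t=12: input=3 -> V=0 FIRE
t=13: input=1 -> V=5
t=14: input=5 -> V=0 FIRE

Answer: 6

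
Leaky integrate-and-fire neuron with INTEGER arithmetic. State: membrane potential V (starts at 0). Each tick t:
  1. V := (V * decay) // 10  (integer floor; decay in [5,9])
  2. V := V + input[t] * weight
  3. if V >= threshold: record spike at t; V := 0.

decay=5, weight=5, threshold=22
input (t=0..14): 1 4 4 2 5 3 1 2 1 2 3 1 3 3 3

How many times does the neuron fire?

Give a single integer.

t=0: input=1 -> V=5
t=1: input=4 -> V=0 FIRE
t=2: input=4 -> V=20
t=3: input=2 -> V=20
t=4: input=5 -> V=0 FIRE
t=5: input=3 -> V=15
t=6: input=1 -> V=12
t=7: input=2 -> V=16
t=8: input=1 -> V=13
t=9: input=2 -> V=16
t=10: input=3 -> V=0 FIRE
t=11: input=1 -> V=5
t=12: input=3 -> V=17
t=13: input=3 -> V=0 FIRE
t=14: input=3 -> V=15

Answer: 4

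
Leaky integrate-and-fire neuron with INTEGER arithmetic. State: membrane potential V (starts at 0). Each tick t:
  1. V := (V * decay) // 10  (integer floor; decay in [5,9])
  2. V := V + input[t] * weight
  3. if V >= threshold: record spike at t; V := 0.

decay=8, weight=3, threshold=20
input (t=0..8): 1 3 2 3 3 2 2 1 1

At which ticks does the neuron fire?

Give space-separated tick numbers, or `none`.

t=0: input=1 -> V=3
t=1: input=3 -> V=11
t=2: input=2 -> V=14
t=3: input=3 -> V=0 FIRE
t=4: input=3 -> V=9
t=5: input=2 -> V=13
t=6: input=2 -> V=16
t=7: input=1 -> V=15
t=8: input=1 -> V=15

Answer: 3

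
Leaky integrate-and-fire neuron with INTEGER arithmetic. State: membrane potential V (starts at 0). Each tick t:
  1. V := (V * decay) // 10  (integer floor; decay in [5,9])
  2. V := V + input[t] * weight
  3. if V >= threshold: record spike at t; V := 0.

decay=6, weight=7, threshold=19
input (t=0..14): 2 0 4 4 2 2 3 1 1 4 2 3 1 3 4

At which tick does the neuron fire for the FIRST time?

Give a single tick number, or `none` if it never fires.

Answer: 2

Derivation:
t=0: input=2 -> V=14
t=1: input=0 -> V=8
t=2: input=4 -> V=0 FIRE
t=3: input=4 -> V=0 FIRE
t=4: input=2 -> V=14
t=5: input=2 -> V=0 FIRE
t=6: input=3 -> V=0 FIRE
t=7: input=1 -> V=7
t=8: input=1 -> V=11
t=9: input=4 -> V=0 FIRE
t=10: input=2 -> V=14
t=11: input=3 -> V=0 FIRE
t=12: input=1 -> V=7
t=13: input=3 -> V=0 FIRE
t=14: input=4 -> V=0 FIRE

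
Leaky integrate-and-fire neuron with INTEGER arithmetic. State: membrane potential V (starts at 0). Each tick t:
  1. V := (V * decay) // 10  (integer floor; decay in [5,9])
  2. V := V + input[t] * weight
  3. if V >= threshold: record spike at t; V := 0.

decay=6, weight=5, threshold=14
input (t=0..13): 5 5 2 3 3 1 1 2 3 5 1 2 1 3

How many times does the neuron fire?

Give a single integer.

Answer: 8

Derivation:
t=0: input=5 -> V=0 FIRE
t=1: input=5 -> V=0 FIRE
t=2: input=2 -> V=10
t=3: input=3 -> V=0 FIRE
t=4: input=3 -> V=0 FIRE
t=5: input=1 -> V=5
t=6: input=1 -> V=8
t=7: input=2 -> V=0 FIRE
t=8: input=3 -> V=0 FIRE
t=9: input=5 -> V=0 FIRE
t=10: input=1 -> V=5
t=11: input=2 -> V=13
t=12: input=1 -> V=12
t=13: input=3 -> V=0 FIRE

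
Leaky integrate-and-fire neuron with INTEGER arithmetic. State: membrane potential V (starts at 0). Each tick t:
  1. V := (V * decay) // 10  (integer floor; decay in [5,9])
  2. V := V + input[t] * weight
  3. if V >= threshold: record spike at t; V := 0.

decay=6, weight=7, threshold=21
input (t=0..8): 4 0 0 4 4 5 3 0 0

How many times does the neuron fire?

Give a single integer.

Answer: 5

Derivation:
t=0: input=4 -> V=0 FIRE
t=1: input=0 -> V=0
t=2: input=0 -> V=0
t=3: input=4 -> V=0 FIRE
t=4: input=4 -> V=0 FIRE
t=5: input=5 -> V=0 FIRE
t=6: input=3 -> V=0 FIRE
t=7: input=0 -> V=0
t=8: input=0 -> V=0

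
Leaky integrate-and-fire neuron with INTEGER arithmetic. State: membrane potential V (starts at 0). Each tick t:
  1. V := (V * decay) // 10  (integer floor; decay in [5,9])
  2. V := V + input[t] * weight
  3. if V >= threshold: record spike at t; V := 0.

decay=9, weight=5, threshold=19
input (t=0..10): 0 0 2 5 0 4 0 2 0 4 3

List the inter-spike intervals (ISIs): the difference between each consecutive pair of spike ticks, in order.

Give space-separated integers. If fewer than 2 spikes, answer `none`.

t=0: input=0 -> V=0
t=1: input=0 -> V=0
t=2: input=2 -> V=10
t=3: input=5 -> V=0 FIRE
t=4: input=0 -> V=0
t=5: input=4 -> V=0 FIRE
t=6: input=0 -> V=0
t=7: input=2 -> V=10
t=8: input=0 -> V=9
t=9: input=4 -> V=0 FIRE
t=10: input=3 -> V=15

Answer: 2 4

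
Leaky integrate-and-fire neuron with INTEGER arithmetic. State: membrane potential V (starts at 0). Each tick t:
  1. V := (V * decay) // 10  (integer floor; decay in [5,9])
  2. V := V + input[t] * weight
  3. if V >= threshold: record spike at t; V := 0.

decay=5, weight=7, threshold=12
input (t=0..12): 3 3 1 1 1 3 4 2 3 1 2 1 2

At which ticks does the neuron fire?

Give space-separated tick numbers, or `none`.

Answer: 0 1 4 5 6 7 8 10 12

Derivation:
t=0: input=3 -> V=0 FIRE
t=1: input=3 -> V=0 FIRE
t=2: input=1 -> V=7
t=3: input=1 -> V=10
t=4: input=1 -> V=0 FIRE
t=5: input=3 -> V=0 FIRE
t=6: input=4 -> V=0 FIRE
t=7: input=2 -> V=0 FIRE
t=8: input=3 -> V=0 FIRE
t=9: input=1 -> V=7
t=10: input=2 -> V=0 FIRE
t=11: input=1 -> V=7
t=12: input=2 -> V=0 FIRE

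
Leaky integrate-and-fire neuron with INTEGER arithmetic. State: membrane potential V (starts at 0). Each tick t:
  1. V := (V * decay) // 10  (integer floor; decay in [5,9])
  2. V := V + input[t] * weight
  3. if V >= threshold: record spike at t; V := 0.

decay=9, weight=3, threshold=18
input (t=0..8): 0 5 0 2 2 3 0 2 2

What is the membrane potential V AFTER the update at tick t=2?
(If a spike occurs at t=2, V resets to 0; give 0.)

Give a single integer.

Answer: 13

Derivation:
t=0: input=0 -> V=0
t=1: input=5 -> V=15
t=2: input=0 -> V=13
t=3: input=2 -> V=17
t=4: input=2 -> V=0 FIRE
t=5: input=3 -> V=9
t=6: input=0 -> V=8
t=7: input=2 -> V=13
t=8: input=2 -> V=17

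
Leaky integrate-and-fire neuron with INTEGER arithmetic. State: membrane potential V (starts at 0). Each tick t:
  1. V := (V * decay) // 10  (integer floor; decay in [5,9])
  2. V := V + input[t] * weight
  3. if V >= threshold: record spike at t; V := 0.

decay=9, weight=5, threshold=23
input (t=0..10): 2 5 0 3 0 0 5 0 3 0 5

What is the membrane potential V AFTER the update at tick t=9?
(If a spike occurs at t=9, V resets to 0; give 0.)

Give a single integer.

t=0: input=2 -> V=10
t=1: input=5 -> V=0 FIRE
t=2: input=0 -> V=0
t=3: input=3 -> V=15
t=4: input=0 -> V=13
t=5: input=0 -> V=11
t=6: input=5 -> V=0 FIRE
t=7: input=0 -> V=0
t=8: input=3 -> V=15
t=9: input=0 -> V=13
t=10: input=5 -> V=0 FIRE

Answer: 13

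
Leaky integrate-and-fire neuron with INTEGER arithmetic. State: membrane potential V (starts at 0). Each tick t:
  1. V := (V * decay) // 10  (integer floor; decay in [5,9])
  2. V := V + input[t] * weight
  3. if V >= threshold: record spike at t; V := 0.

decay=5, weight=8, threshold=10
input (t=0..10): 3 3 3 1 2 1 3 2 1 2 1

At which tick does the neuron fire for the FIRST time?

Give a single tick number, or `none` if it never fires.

t=0: input=3 -> V=0 FIRE
t=1: input=3 -> V=0 FIRE
t=2: input=3 -> V=0 FIRE
t=3: input=1 -> V=8
t=4: input=2 -> V=0 FIRE
t=5: input=1 -> V=8
t=6: input=3 -> V=0 FIRE
t=7: input=2 -> V=0 FIRE
t=8: input=1 -> V=8
t=9: input=2 -> V=0 FIRE
t=10: input=1 -> V=8

Answer: 0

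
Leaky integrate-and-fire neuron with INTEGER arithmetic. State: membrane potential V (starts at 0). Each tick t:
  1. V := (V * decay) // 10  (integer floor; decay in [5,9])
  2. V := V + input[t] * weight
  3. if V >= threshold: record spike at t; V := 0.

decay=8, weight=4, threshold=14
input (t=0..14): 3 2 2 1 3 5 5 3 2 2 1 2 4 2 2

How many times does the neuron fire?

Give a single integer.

t=0: input=3 -> V=12
t=1: input=2 -> V=0 FIRE
t=2: input=2 -> V=8
t=3: input=1 -> V=10
t=4: input=3 -> V=0 FIRE
t=5: input=5 -> V=0 FIRE
t=6: input=5 -> V=0 FIRE
t=7: input=3 -> V=12
t=8: input=2 -> V=0 FIRE
t=9: input=2 -> V=8
t=10: input=1 -> V=10
t=11: input=2 -> V=0 FIRE
t=12: input=4 -> V=0 FIRE
t=13: input=2 -> V=8
t=14: input=2 -> V=0 FIRE

Answer: 8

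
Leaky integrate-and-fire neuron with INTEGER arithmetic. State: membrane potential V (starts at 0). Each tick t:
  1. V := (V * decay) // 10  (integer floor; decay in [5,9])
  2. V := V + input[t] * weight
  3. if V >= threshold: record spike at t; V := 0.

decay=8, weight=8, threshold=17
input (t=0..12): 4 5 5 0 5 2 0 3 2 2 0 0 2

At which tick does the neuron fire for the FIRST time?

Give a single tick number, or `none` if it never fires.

Answer: 0

Derivation:
t=0: input=4 -> V=0 FIRE
t=1: input=5 -> V=0 FIRE
t=2: input=5 -> V=0 FIRE
t=3: input=0 -> V=0
t=4: input=5 -> V=0 FIRE
t=5: input=2 -> V=16
t=6: input=0 -> V=12
t=7: input=3 -> V=0 FIRE
t=8: input=2 -> V=16
t=9: input=2 -> V=0 FIRE
t=10: input=0 -> V=0
t=11: input=0 -> V=0
t=12: input=2 -> V=16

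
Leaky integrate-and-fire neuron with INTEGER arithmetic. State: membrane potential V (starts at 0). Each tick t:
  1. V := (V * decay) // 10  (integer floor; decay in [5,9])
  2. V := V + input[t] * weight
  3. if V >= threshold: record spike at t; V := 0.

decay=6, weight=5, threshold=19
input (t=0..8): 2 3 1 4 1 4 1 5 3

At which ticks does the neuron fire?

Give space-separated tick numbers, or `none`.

Answer: 1 3 5 7

Derivation:
t=0: input=2 -> V=10
t=1: input=3 -> V=0 FIRE
t=2: input=1 -> V=5
t=3: input=4 -> V=0 FIRE
t=4: input=1 -> V=5
t=5: input=4 -> V=0 FIRE
t=6: input=1 -> V=5
t=7: input=5 -> V=0 FIRE
t=8: input=3 -> V=15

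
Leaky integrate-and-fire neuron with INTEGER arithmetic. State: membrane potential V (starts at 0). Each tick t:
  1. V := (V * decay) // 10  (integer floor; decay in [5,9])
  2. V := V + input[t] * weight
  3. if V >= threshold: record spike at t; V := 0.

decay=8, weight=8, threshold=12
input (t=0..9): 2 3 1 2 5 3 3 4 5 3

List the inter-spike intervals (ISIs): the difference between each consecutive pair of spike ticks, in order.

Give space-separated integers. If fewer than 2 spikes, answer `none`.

t=0: input=2 -> V=0 FIRE
t=1: input=3 -> V=0 FIRE
t=2: input=1 -> V=8
t=3: input=2 -> V=0 FIRE
t=4: input=5 -> V=0 FIRE
t=5: input=3 -> V=0 FIRE
t=6: input=3 -> V=0 FIRE
t=7: input=4 -> V=0 FIRE
t=8: input=5 -> V=0 FIRE
t=9: input=3 -> V=0 FIRE

Answer: 1 2 1 1 1 1 1 1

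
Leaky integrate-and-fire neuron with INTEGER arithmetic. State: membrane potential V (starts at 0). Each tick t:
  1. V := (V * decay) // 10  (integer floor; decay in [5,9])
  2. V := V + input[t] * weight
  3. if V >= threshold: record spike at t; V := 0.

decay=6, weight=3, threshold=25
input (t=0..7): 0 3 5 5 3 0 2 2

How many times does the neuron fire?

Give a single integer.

Answer: 1

Derivation:
t=0: input=0 -> V=0
t=1: input=3 -> V=9
t=2: input=5 -> V=20
t=3: input=5 -> V=0 FIRE
t=4: input=3 -> V=9
t=5: input=0 -> V=5
t=6: input=2 -> V=9
t=7: input=2 -> V=11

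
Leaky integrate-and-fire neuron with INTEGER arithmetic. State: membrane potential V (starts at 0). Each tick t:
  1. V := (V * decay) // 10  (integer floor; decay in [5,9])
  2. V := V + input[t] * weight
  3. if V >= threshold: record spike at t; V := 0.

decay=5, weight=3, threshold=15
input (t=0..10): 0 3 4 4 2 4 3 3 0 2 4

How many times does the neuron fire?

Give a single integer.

t=0: input=0 -> V=0
t=1: input=3 -> V=9
t=2: input=4 -> V=0 FIRE
t=3: input=4 -> V=12
t=4: input=2 -> V=12
t=5: input=4 -> V=0 FIRE
t=6: input=3 -> V=9
t=7: input=3 -> V=13
t=8: input=0 -> V=6
t=9: input=2 -> V=9
t=10: input=4 -> V=0 FIRE

Answer: 3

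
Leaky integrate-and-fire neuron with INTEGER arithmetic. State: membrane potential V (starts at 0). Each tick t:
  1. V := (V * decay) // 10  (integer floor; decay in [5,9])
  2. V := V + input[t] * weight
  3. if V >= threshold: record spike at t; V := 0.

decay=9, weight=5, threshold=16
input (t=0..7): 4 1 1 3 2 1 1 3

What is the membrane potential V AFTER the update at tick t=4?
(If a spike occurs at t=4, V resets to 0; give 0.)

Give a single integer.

t=0: input=4 -> V=0 FIRE
t=1: input=1 -> V=5
t=2: input=1 -> V=9
t=3: input=3 -> V=0 FIRE
t=4: input=2 -> V=10
t=5: input=1 -> V=14
t=6: input=1 -> V=0 FIRE
t=7: input=3 -> V=15

Answer: 10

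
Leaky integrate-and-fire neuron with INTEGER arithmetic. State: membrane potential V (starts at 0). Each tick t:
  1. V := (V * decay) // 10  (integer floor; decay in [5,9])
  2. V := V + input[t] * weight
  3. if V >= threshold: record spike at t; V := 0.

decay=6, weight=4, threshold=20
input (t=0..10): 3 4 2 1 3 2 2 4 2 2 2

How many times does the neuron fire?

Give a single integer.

t=0: input=3 -> V=12
t=1: input=4 -> V=0 FIRE
t=2: input=2 -> V=8
t=3: input=1 -> V=8
t=4: input=3 -> V=16
t=5: input=2 -> V=17
t=6: input=2 -> V=18
t=7: input=4 -> V=0 FIRE
t=8: input=2 -> V=8
t=9: input=2 -> V=12
t=10: input=2 -> V=15

Answer: 2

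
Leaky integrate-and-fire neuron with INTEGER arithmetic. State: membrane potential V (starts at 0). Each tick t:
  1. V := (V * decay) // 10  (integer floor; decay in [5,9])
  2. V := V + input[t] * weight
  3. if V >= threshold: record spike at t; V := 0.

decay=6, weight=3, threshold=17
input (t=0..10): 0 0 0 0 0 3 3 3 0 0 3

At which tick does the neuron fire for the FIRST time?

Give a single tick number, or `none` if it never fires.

Answer: 7

Derivation:
t=0: input=0 -> V=0
t=1: input=0 -> V=0
t=2: input=0 -> V=0
t=3: input=0 -> V=0
t=4: input=0 -> V=0
t=5: input=3 -> V=9
t=6: input=3 -> V=14
t=7: input=3 -> V=0 FIRE
t=8: input=0 -> V=0
t=9: input=0 -> V=0
t=10: input=3 -> V=9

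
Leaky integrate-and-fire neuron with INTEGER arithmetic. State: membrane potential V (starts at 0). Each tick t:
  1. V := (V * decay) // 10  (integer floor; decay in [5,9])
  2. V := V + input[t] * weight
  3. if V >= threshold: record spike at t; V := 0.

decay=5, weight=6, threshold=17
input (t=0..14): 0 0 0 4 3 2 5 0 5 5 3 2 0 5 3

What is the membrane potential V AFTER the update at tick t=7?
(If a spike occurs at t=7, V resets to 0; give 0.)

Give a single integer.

t=0: input=0 -> V=0
t=1: input=0 -> V=0
t=2: input=0 -> V=0
t=3: input=4 -> V=0 FIRE
t=4: input=3 -> V=0 FIRE
t=5: input=2 -> V=12
t=6: input=5 -> V=0 FIRE
t=7: input=0 -> V=0
t=8: input=5 -> V=0 FIRE
t=9: input=5 -> V=0 FIRE
t=10: input=3 -> V=0 FIRE
t=11: input=2 -> V=12
t=12: input=0 -> V=6
t=13: input=5 -> V=0 FIRE
t=14: input=3 -> V=0 FIRE

Answer: 0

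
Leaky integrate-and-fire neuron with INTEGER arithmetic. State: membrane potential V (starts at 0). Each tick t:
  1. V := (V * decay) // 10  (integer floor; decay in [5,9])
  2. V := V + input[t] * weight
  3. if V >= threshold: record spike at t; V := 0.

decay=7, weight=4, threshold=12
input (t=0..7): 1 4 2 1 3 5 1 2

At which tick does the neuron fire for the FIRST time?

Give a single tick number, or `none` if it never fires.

t=0: input=1 -> V=4
t=1: input=4 -> V=0 FIRE
t=2: input=2 -> V=8
t=3: input=1 -> V=9
t=4: input=3 -> V=0 FIRE
t=5: input=5 -> V=0 FIRE
t=6: input=1 -> V=4
t=7: input=2 -> V=10

Answer: 1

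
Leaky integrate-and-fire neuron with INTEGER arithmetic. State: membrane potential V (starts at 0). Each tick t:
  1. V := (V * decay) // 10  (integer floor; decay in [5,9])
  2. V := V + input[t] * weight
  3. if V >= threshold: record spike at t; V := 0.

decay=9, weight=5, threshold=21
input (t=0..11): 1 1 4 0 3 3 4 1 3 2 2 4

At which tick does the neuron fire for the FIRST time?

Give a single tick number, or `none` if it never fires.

Answer: 2

Derivation:
t=0: input=1 -> V=5
t=1: input=1 -> V=9
t=2: input=4 -> V=0 FIRE
t=3: input=0 -> V=0
t=4: input=3 -> V=15
t=5: input=3 -> V=0 FIRE
t=6: input=4 -> V=20
t=7: input=1 -> V=0 FIRE
t=8: input=3 -> V=15
t=9: input=2 -> V=0 FIRE
t=10: input=2 -> V=10
t=11: input=4 -> V=0 FIRE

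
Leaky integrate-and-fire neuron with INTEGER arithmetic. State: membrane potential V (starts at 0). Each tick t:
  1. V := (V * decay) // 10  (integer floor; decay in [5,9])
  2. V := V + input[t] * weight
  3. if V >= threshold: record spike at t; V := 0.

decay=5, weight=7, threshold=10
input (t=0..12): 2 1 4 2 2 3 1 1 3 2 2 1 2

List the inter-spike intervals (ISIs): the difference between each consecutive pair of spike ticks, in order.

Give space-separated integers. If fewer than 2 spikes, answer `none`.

Answer: 2 1 1 1 2 1 1 1 2

Derivation:
t=0: input=2 -> V=0 FIRE
t=1: input=1 -> V=7
t=2: input=4 -> V=0 FIRE
t=3: input=2 -> V=0 FIRE
t=4: input=2 -> V=0 FIRE
t=5: input=3 -> V=0 FIRE
t=6: input=1 -> V=7
t=7: input=1 -> V=0 FIRE
t=8: input=3 -> V=0 FIRE
t=9: input=2 -> V=0 FIRE
t=10: input=2 -> V=0 FIRE
t=11: input=1 -> V=7
t=12: input=2 -> V=0 FIRE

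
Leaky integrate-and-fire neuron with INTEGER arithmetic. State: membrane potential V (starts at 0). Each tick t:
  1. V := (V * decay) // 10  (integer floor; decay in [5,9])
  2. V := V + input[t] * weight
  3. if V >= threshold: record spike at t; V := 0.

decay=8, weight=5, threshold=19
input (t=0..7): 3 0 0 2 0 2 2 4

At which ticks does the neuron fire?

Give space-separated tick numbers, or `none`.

t=0: input=3 -> V=15
t=1: input=0 -> V=12
t=2: input=0 -> V=9
t=3: input=2 -> V=17
t=4: input=0 -> V=13
t=5: input=2 -> V=0 FIRE
t=6: input=2 -> V=10
t=7: input=4 -> V=0 FIRE

Answer: 5 7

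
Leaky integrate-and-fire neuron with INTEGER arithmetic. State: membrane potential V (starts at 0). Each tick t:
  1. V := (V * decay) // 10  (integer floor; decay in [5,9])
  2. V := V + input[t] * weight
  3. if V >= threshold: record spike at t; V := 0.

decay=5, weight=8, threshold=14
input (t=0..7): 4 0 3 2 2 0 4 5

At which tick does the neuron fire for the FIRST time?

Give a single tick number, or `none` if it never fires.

Answer: 0

Derivation:
t=0: input=4 -> V=0 FIRE
t=1: input=0 -> V=0
t=2: input=3 -> V=0 FIRE
t=3: input=2 -> V=0 FIRE
t=4: input=2 -> V=0 FIRE
t=5: input=0 -> V=0
t=6: input=4 -> V=0 FIRE
t=7: input=5 -> V=0 FIRE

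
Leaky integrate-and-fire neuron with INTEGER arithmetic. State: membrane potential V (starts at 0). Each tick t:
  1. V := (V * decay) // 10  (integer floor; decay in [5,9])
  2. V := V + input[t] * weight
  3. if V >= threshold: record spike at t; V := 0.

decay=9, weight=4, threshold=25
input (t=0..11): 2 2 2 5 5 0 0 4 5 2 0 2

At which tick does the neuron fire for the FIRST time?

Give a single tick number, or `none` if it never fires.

Answer: 3

Derivation:
t=0: input=2 -> V=8
t=1: input=2 -> V=15
t=2: input=2 -> V=21
t=3: input=5 -> V=0 FIRE
t=4: input=5 -> V=20
t=5: input=0 -> V=18
t=6: input=0 -> V=16
t=7: input=4 -> V=0 FIRE
t=8: input=5 -> V=20
t=9: input=2 -> V=0 FIRE
t=10: input=0 -> V=0
t=11: input=2 -> V=8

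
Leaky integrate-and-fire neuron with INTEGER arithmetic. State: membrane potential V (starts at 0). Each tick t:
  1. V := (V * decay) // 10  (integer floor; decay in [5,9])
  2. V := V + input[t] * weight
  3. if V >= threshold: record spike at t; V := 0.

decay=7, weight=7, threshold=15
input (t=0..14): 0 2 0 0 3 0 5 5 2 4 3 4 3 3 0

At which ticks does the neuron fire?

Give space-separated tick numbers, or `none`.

t=0: input=0 -> V=0
t=1: input=2 -> V=14
t=2: input=0 -> V=9
t=3: input=0 -> V=6
t=4: input=3 -> V=0 FIRE
t=5: input=0 -> V=0
t=6: input=5 -> V=0 FIRE
t=7: input=5 -> V=0 FIRE
t=8: input=2 -> V=14
t=9: input=4 -> V=0 FIRE
t=10: input=3 -> V=0 FIRE
t=11: input=4 -> V=0 FIRE
t=12: input=3 -> V=0 FIRE
t=13: input=3 -> V=0 FIRE
t=14: input=0 -> V=0

Answer: 4 6 7 9 10 11 12 13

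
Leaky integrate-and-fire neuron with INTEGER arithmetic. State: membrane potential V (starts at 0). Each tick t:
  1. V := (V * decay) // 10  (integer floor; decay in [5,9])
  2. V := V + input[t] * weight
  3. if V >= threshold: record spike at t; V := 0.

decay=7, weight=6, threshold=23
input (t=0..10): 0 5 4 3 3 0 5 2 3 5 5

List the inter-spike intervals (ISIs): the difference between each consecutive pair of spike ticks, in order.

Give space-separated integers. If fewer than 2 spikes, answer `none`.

Answer: 1 2 2 2 1 1

Derivation:
t=0: input=0 -> V=0
t=1: input=5 -> V=0 FIRE
t=2: input=4 -> V=0 FIRE
t=3: input=3 -> V=18
t=4: input=3 -> V=0 FIRE
t=5: input=0 -> V=0
t=6: input=5 -> V=0 FIRE
t=7: input=2 -> V=12
t=8: input=3 -> V=0 FIRE
t=9: input=5 -> V=0 FIRE
t=10: input=5 -> V=0 FIRE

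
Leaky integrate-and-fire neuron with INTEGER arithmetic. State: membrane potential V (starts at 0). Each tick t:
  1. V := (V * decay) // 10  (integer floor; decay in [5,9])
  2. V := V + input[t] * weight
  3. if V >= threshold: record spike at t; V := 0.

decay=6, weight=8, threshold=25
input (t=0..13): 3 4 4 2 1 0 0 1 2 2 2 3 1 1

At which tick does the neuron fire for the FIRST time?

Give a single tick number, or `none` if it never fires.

Answer: 1

Derivation:
t=0: input=3 -> V=24
t=1: input=4 -> V=0 FIRE
t=2: input=4 -> V=0 FIRE
t=3: input=2 -> V=16
t=4: input=1 -> V=17
t=5: input=0 -> V=10
t=6: input=0 -> V=6
t=7: input=1 -> V=11
t=8: input=2 -> V=22
t=9: input=2 -> V=0 FIRE
t=10: input=2 -> V=16
t=11: input=3 -> V=0 FIRE
t=12: input=1 -> V=8
t=13: input=1 -> V=12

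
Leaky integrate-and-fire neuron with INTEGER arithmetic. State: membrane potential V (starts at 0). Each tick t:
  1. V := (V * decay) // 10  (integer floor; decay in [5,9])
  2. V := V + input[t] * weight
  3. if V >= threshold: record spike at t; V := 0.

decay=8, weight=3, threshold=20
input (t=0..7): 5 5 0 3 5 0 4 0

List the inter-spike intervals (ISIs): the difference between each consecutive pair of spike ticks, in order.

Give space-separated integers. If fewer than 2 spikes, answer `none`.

t=0: input=5 -> V=15
t=1: input=5 -> V=0 FIRE
t=2: input=0 -> V=0
t=3: input=3 -> V=9
t=4: input=5 -> V=0 FIRE
t=5: input=0 -> V=0
t=6: input=4 -> V=12
t=7: input=0 -> V=9

Answer: 3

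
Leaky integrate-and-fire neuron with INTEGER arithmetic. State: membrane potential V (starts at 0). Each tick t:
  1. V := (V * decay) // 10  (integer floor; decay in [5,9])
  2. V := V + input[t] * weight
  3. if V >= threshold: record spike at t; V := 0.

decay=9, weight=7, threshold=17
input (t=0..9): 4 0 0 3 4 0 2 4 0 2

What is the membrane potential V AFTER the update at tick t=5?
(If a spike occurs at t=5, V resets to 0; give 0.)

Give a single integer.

Answer: 0

Derivation:
t=0: input=4 -> V=0 FIRE
t=1: input=0 -> V=0
t=2: input=0 -> V=0
t=3: input=3 -> V=0 FIRE
t=4: input=4 -> V=0 FIRE
t=5: input=0 -> V=0
t=6: input=2 -> V=14
t=7: input=4 -> V=0 FIRE
t=8: input=0 -> V=0
t=9: input=2 -> V=14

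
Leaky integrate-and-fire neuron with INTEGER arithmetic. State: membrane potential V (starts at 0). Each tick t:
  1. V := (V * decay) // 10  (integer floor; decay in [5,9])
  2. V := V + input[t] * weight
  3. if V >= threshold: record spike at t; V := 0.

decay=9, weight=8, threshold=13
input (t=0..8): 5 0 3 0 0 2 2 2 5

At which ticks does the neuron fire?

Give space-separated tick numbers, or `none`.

t=0: input=5 -> V=0 FIRE
t=1: input=0 -> V=0
t=2: input=3 -> V=0 FIRE
t=3: input=0 -> V=0
t=4: input=0 -> V=0
t=5: input=2 -> V=0 FIRE
t=6: input=2 -> V=0 FIRE
t=7: input=2 -> V=0 FIRE
t=8: input=5 -> V=0 FIRE

Answer: 0 2 5 6 7 8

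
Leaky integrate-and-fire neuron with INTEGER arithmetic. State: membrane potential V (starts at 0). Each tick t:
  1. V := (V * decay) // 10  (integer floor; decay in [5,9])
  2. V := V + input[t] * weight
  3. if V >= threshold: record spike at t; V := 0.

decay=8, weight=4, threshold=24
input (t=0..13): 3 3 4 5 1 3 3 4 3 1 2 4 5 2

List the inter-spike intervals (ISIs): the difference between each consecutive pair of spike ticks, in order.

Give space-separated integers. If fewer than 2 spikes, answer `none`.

t=0: input=3 -> V=12
t=1: input=3 -> V=21
t=2: input=4 -> V=0 FIRE
t=3: input=5 -> V=20
t=4: input=1 -> V=20
t=5: input=3 -> V=0 FIRE
t=6: input=3 -> V=12
t=7: input=4 -> V=0 FIRE
t=8: input=3 -> V=12
t=9: input=1 -> V=13
t=10: input=2 -> V=18
t=11: input=4 -> V=0 FIRE
t=12: input=5 -> V=20
t=13: input=2 -> V=0 FIRE

Answer: 3 2 4 2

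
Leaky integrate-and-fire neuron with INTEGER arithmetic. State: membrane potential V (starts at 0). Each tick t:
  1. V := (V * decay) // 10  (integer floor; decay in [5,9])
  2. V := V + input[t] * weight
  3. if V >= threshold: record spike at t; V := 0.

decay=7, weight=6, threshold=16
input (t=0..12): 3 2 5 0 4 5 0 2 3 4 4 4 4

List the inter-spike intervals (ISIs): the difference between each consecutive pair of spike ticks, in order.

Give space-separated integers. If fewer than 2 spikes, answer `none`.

Answer: 2 2 1 3 1 1 1 1

Derivation:
t=0: input=3 -> V=0 FIRE
t=1: input=2 -> V=12
t=2: input=5 -> V=0 FIRE
t=3: input=0 -> V=0
t=4: input=4 -> V=0 FIRE
t=5: input=5 -> V=0 FIRE
t=6: input=0 -> V=0
t=7: input=2 -> V=12
t=8: input=3 -> V=0 FIRE
t=9: input=4 -> V=0 FIRE
t=10: input=4 -> V=0 FIRE
t=11: input=4 -> V=0 FIRE
t=12: input=4 -> V=0 FIRE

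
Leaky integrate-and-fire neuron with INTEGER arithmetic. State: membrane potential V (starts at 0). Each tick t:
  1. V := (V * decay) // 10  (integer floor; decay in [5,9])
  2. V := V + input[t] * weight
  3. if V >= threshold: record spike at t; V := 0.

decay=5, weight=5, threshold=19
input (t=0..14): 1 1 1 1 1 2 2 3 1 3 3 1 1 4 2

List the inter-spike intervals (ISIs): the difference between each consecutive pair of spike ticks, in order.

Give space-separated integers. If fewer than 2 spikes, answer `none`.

Answer: 3 3

Derivation:
t=0: input=1 -> V=5
t=1: input=1 -> V=7
t=2: input=1 -> V=8
t=3: input=1 -> V=9
t=4: input=1 -> V=9
t=5: input=2 -> V=14
t=6: input=2 -> V=17
t=7: input=3 -> V=0 FIRE
t=8: input=1 -> V=5
t=9: input=3 -> V=17
t=10: input=3 -> V=0 FIRE
t=11: input=1 -> V=5
t=12: input=1 -> V=7
t=13: input=4 -> V=0 FIRE
t=14: input=2 -> V=10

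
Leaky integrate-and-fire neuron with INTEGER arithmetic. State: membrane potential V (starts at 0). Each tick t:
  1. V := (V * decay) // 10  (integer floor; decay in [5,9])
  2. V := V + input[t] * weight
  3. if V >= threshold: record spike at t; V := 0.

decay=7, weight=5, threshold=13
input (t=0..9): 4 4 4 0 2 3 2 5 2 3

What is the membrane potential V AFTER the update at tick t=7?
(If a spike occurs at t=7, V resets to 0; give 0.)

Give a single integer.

t=0: input=4 -> V=0 FIRE
t=1: input=4 -> V=0 FIRE
t=2: input=4 -> V=0 FIRE
t=3: input=0 -> V=0
t=4: input=2 -> V=10
t=5: input=3 -> V=0 FIRE
t=6: input=2 -> V=10
t=7: input=5 -> V=0 FIRE
t=8: input=2 -> V=10
t=9: input=3 -> V=0 FIRE

Answer: 0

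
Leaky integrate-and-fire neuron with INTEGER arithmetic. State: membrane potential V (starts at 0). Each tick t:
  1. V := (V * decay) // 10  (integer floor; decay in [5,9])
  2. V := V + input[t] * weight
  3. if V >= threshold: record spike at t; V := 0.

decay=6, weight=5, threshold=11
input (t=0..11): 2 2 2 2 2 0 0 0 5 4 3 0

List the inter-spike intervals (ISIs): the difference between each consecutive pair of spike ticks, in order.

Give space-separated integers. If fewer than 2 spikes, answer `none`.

Answer: 2 5 1 1

Derivation:
t=0: input=2 -> V=10
t=1: input=2 -> V=0 FIRE
t=2: input=2 -> V=10
t=3: input=2 -> V=0 FIRE
t=4: input=2 -> V=10
t=5: input=0 -> V=6
t=6: input=0 -> V=3
t=7: input=0 -> V=1
t=8: input=5 -> V=0 FIRE
t=9: input=4 -> V=0 FIRE
t=10: input=3 -> V=0 FIRE
t=11: input=0 -> V=0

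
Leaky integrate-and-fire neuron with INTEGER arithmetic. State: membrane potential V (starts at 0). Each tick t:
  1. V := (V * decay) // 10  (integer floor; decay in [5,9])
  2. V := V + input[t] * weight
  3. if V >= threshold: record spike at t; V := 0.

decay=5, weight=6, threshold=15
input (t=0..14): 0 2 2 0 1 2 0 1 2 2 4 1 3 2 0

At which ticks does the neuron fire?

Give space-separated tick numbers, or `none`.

Answer: 2 5 8 10 12

Derivation:
t=0: input=0 -> V=0
t=1: input=2 -> V=12
t=2: input=2 -> V=0 FIRE
t=3: input=0 -> V=0
t=4: input=1 -> V=6
t=5: input=2 -> V=0 FIRE
t=6: input=0 -> V=0
t=7: input=1 -> V=6
t=8: input=2 -> V=0 FIRE
t=9: input=2 -> V=12
t=10: input=4 -> V=0 FIRE
t=11: input=1 -> V=6
t=12: input=3 -> V=0 FIRE
t=13: input=2 -> V=12
t=14: input=0 -> V=6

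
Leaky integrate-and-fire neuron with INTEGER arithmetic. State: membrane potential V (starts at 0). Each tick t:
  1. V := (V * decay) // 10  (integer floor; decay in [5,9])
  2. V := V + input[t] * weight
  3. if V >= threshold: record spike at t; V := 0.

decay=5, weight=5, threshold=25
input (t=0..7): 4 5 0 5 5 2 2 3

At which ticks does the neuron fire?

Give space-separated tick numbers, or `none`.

Answer: 1 3 4

Derivation:
t=0: input=4 -> V=20
t=1: input=5 -> V=0 FIRE
t=2: input=0 -> V=0
t=3: input=5 -> V=0 FIRE
t=4: input=5 -> V=0 FIRE
t=5: input=2 -> V=10
t=6: input=2 -> V=15
t=7: input=3 -> V=22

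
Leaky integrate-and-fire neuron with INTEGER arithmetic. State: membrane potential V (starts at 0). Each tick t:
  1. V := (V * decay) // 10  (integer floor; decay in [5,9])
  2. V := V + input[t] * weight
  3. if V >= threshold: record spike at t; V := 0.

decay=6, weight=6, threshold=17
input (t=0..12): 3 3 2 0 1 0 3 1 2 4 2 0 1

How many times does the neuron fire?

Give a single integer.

t=0: input=3 -> V=0 FIRE
t=1: input=3 -> V=0 FIRE
t=2: input=2 -> V=12
t=3: input=0 -> V=7
t=4: input=1 -> V=10
t=5: input=0 -> V=6
t=6: input=3 -> V=0 FIRE
t=7: input=1 -> V=6
t=8: input=2 -> V=15
t=9: input=4 -> V=0 FIRE
t=10: input=2 -> V=12
t=11: input=0 -> V=7
t=12: input=1 -> V=10

Answer: 4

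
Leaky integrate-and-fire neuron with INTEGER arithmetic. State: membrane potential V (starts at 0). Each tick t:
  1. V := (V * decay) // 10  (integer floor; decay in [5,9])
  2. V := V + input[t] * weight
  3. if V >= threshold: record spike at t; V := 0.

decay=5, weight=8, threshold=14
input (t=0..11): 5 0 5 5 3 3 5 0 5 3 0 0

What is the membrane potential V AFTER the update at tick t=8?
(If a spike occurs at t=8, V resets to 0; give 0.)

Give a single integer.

t=0: input=5 -> V=0 FIRE
t=1: input=0 -> V=0
t=2: input=5 -> V=0 FIRE
t=3: input=5 -> V=0 FIRE
t=4: input=3 -> V=0 FIRE
t=5: input=3 -> V=0 FIRE
t=6: input=5 -> V=0 FIRE
t=7: input=0 -> V=0
t=8: input=5 -> V=0 FIRE
t=9: input=3 -> V=0 FIRE
t=10: input=0 -> V=0
t=11: input=0 -> V=0

Answer: 0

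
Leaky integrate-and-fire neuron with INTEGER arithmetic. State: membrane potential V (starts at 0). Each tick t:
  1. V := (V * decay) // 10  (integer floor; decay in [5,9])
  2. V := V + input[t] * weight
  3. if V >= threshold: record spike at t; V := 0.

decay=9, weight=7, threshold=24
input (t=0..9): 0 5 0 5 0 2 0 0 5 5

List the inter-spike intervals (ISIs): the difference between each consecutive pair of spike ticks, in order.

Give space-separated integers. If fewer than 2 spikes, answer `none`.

Answer: 2 5 1

Derivation:
t=0: input=0 -> V=0
t=1: input=5 -> V=0 FIRE
t=2: input=0 -> V=0
t=3: input=5 -> V=0 FIRE
t=4: input=0 -> V=0
t=5: input=2 -> V=14
t=6: input=0 -> V=12
t=7: input=0 -> V=10
t=8: input=5 -> V=0 FIRE
t=9: input=5 -> V=0 FIRE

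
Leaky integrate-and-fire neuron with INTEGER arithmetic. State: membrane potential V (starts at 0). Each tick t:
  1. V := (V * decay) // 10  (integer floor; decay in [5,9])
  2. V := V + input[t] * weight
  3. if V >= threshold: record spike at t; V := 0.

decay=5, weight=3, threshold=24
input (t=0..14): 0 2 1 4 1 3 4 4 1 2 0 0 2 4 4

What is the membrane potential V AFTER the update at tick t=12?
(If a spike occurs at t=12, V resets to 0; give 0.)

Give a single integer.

t=0: input=0 -> V=0
t=1: input=2 -> V=6
t=2: input=1 -> V=6
t=3: input=4 -> V=15
t=4: input=1 -> V=10
t=5: input=3 -> V=14
t=6: input=4 -> V=19
t=7: input=4 -> V=21
t=8: input=1 -> V=13
t=9: input=2 -> V=12
t=10: input=0 -> V=6
t=11: input=0 -> V=3
t=12: input=2 -> V=7
t=13: input=4 -> V=15
t=14: input=4 -> V=19

Answer: 7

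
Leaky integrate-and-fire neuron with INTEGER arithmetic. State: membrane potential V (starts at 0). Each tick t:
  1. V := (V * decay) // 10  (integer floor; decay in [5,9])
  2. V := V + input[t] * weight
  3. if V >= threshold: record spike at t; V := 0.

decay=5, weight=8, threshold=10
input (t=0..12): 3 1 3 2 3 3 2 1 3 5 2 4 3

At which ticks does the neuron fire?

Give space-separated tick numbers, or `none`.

Answer: 0 2 3 4 5 6 8 9 10 11 12

Derivation:
t=0: input=3 -> V=0 FIRE
t=1: input=1 -> V=8
t=2: input=3 -> V=0 FIRE
t=3: input=2 -> V=0 FIRE
t=4: input=3 -> V=0 FIRE
t=5: input=3 -> V=0 FIRE
t=6: input=2 -> V=0 FIRE
t=7: input=1 -> V=8
t=8: input=3 -> V=0 FIRE
t=9: input=5 -> V=0 FIRE
t=10: input=2 -> V=0 FIRE
t=11: input=4 -> V=0 FIRE
t=12: input=3 -> V=0 FIRE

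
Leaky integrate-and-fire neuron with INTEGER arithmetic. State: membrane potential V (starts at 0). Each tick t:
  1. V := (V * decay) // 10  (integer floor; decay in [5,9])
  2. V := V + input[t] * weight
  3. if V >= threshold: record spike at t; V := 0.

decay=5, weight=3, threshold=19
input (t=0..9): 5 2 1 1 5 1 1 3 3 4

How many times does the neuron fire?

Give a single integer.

Answer: 1

Derivation:
t=0: input=5 -> V=15
t=1: input=2 -> V=13
t=2: input=1 -> V=9
t=3: input=1 -> V=7
t=4: input=5 -> V=18
t=5: input=1 -> V=12
t=6: input=1 -> V=9
t=7: input=3 -> V=13
t=8: input=3 -> V=15
t=9: input=4 -> V=0 FIRE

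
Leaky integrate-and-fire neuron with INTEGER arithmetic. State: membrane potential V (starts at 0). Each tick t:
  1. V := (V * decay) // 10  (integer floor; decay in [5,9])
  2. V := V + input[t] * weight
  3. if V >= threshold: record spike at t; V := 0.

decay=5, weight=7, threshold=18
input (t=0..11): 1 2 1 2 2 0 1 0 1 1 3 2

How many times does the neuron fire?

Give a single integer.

t=0: input=1 -> V=7
t=1: input=2 -> V=17
t=2: input=1 -> V=15
t=3: input=2 -> V=0 FIRE
t=4: input=2 -> V=14
t=5: input=0 -> V=7
t=6: input=1 -> V=10
t=7: input=0 -> V=5
t=8: input=1 -> V=9
t=9: input=1 -> V=11
t=10: input=3 -> V=0 FIRE
t=11: input=2 -> V=14

Answer: 2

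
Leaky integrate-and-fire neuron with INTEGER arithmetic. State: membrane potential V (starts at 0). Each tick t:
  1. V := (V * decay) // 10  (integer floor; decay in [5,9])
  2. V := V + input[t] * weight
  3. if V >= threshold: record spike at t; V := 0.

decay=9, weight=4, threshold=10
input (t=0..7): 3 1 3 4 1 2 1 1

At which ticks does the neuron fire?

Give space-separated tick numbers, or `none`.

Answer: 0 2 3 5

Derivation:
t=0: input=3 -> V=0 FIRE
t=1: input=1 -> V=4
t=2: input=3 -> V=0 FIRE
t=3: input=4 -> V=0 FIRE
t=4: input=1 -> V=4
t=5: input=2 -> V=0 FIRE
t=6: input=1 -> V=4
t=7: input=1 -> V=7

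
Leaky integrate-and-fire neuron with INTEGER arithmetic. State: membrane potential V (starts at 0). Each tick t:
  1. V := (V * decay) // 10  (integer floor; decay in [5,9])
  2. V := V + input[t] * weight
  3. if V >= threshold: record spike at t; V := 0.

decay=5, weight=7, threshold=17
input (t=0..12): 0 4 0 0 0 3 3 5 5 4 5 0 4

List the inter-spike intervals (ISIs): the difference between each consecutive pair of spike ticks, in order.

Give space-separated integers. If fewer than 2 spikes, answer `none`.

Answer: 4 1 1 1 1 1 2

Derivation:
t=0: input=0 -> V=0
t=1: input=4 -> V=0 FIRE
t=2: input=0 -> V=0
t=3: input=0 -> V=0
t=4: input=0 -> V=0
t=5: input=3 -> V=0 FIRE
t=6: input=3 -> V=0 FIRE
t=7: input=5 -> V=0 FIRE
t=8: input=5 -> V=0 FIRE
t=9: input=4 -> V=0 FIRE
t=10: input=5 -> V=0 FIRE
t=11: input=0 -> V=0
t=12: input=4 -> V=0 FIRE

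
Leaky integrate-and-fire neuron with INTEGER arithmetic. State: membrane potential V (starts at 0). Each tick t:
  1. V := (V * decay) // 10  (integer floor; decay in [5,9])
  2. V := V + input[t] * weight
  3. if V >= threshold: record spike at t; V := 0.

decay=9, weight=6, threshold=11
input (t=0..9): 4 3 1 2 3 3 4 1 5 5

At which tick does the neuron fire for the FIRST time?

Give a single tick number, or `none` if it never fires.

t=0: input=4 -> V=0 FIRE
t=1: input=3 -> V=0 FIRE
t=2: input=1 -> V=6
t=3: input=2 -> V=0 FIRE
t=4: input=3 -> V=0 FIRE
t=5: input=3 -> V=0 FIRE
t=6: input=4 -> V=0 FIRE
t=7: input=1 -> V=6
t=8: input=5 -> V=0 FIRE
t=9: input=5 -> V=0 FIRE

Answer: 0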